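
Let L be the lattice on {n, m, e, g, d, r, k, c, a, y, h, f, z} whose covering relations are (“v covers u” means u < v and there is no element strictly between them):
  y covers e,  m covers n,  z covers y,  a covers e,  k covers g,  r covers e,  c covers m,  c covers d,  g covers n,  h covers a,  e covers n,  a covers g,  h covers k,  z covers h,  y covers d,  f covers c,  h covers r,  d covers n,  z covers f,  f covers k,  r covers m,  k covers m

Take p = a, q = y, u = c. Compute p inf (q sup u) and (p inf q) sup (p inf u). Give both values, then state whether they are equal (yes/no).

a; e; no

q sup u = z, so p inf (q sup u) = a inf z = a.
p inf q = e and p inf u = n, so (p inf q) sup (p inf u) = e sup n = e.
Equal: no.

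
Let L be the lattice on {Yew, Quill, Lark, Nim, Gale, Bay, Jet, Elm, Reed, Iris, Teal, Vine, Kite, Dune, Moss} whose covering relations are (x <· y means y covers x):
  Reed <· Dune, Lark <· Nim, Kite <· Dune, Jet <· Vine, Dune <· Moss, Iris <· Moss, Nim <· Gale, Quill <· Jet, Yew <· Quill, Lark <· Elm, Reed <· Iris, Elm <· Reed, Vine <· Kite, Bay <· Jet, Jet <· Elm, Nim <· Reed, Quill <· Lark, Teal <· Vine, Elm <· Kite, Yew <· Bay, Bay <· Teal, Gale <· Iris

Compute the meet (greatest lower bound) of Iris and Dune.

Common lower bounds of {Iris, Dune}: Bay, Elm, Jet, Lark, Nim, Quill, Reed, Yew.
The greatest among these is Reed.

Reed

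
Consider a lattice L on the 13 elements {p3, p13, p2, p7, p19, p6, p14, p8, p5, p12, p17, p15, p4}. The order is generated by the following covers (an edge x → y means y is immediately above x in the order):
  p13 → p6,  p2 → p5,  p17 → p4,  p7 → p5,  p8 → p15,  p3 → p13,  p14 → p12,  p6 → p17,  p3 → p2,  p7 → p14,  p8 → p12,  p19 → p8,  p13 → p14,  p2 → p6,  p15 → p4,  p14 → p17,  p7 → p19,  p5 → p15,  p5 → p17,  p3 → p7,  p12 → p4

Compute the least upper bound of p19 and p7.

Common upper bounds of {p19, p7}: p12, p15, p19, p4, p8.
The least among these is p19.

p19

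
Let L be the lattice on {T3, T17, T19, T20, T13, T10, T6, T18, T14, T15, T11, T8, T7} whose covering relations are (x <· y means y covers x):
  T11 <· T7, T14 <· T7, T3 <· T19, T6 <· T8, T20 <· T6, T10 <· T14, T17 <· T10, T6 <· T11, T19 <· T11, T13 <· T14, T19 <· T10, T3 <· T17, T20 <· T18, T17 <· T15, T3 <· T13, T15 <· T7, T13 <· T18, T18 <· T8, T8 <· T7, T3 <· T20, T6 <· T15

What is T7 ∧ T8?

Common lower bounds of {T7, T8}: T13, T18, T20, T3, T6, T8.
The greatest among these is T8.

T8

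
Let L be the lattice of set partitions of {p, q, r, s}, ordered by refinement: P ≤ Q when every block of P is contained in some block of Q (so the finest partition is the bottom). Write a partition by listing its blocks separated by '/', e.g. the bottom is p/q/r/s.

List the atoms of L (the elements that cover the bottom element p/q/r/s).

p/q/rs, p/qr/s, p/qs/r, pq/r/s, pr/q/s, ps/q/r

The atoms are exactly the elements that cover p/q/r/s: p/q/rs, p/qr/s, p/qs/r, pq/r/s, pr/q/s, ps/q/r.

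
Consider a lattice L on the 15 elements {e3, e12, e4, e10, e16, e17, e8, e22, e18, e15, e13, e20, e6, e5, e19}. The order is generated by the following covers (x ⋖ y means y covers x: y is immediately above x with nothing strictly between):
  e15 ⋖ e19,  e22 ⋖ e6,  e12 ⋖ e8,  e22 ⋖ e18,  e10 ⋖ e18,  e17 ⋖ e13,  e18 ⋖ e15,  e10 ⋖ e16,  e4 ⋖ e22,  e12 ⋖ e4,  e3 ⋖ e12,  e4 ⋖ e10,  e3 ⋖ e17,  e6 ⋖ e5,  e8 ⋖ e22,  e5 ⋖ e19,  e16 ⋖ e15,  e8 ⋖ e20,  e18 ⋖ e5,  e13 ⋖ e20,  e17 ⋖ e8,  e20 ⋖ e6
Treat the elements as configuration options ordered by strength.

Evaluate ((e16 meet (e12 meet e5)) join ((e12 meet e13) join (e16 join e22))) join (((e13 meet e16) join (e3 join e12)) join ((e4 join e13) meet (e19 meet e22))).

e12 ∧ e5 = e12
e16 ∧ e12 = e12
e12 ∧ e13 = e3
e16 ∨ e22 = e15
e3 ∨ e15 = e15
e12 ∨ e15 = e15
e13 ∧ e16 = e3
e3 ∨ e12 = e12
e3 ∨ e12 = e12
e4 ∨ e13 = e6
e19 ∧ e22 = e22
e6 ∧ e22 = e22
e12 ∨ e22 = e22
e15 ∨ e22 = e15

e15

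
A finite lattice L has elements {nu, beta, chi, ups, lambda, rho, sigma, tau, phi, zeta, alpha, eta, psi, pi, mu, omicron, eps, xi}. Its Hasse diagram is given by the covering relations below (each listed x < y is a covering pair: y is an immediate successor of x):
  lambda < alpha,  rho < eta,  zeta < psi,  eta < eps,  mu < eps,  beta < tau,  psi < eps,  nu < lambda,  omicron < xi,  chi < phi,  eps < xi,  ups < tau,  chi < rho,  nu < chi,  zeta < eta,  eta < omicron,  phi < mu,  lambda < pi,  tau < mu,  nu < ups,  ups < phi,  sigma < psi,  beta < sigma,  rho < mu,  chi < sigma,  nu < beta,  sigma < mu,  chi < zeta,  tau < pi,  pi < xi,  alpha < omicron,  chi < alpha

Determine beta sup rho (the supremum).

Common upper bounds of {beta, rho}: eps, mu, xi.
The least among these is mu.

mu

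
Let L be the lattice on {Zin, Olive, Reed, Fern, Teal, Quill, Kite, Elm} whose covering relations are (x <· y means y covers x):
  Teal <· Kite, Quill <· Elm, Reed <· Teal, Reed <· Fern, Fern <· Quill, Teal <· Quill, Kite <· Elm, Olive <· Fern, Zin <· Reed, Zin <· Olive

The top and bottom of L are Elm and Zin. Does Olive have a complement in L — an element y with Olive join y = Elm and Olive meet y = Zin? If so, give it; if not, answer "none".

Need y with Olive ∨ y = Elm and Olive ∧ y = Zin.
Checking each element gives: Kite.

Kite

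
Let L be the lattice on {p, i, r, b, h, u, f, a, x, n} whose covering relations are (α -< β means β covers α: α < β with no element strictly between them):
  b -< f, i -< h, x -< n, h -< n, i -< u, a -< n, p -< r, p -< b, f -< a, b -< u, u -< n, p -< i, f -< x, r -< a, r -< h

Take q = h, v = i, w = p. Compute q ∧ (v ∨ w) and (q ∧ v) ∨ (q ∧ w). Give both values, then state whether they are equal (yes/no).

i; i; yes

v ∨ w = i, so q ∧ (v ∨ w) = h ∧ i = i.
q ∧ v = i and q ∧ w = p, so (q ∧ v) ∨ (q ∧ w) = i ∨ p = i.
Equal: yes.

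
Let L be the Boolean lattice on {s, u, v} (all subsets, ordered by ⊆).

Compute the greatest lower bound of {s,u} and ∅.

Common lower bounds of {{s,u}, ∅}: ∅.
The greatest among these is ∅.

∅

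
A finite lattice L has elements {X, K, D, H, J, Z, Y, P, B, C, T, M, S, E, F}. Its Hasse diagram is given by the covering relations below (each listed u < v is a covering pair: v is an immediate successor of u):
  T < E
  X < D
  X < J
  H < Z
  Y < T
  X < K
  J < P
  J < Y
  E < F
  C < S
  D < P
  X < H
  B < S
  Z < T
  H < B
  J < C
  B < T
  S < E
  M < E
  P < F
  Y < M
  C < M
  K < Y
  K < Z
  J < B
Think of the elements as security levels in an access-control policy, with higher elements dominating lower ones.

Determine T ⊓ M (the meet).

Common lower bounds of {T, M}: J, K, X, Y.
The greatest among these is Y.

Y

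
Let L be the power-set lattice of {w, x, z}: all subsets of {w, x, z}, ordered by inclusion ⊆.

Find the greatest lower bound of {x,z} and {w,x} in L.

Under ⊆, meet is intersection: {x,z} ∩ {w,x} = {x}.

{x}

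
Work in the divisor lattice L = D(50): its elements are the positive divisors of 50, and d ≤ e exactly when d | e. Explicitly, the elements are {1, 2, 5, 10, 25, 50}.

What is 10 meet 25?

5

Common lower bounds of {10, 25}: 1, 5.
The greatest among these is 5.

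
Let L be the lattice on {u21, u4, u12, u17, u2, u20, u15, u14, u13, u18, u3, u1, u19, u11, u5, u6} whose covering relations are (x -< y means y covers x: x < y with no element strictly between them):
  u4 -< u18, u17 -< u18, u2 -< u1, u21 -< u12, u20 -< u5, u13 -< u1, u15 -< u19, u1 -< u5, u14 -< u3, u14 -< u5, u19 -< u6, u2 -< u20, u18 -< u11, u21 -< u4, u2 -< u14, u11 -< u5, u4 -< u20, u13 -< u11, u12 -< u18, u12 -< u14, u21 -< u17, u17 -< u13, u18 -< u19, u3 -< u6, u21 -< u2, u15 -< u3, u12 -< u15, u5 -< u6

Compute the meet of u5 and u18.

u18

Common lower bounds of {u5, u18}: u12, u17, u18, u21, u4.
The greatest among these is u18.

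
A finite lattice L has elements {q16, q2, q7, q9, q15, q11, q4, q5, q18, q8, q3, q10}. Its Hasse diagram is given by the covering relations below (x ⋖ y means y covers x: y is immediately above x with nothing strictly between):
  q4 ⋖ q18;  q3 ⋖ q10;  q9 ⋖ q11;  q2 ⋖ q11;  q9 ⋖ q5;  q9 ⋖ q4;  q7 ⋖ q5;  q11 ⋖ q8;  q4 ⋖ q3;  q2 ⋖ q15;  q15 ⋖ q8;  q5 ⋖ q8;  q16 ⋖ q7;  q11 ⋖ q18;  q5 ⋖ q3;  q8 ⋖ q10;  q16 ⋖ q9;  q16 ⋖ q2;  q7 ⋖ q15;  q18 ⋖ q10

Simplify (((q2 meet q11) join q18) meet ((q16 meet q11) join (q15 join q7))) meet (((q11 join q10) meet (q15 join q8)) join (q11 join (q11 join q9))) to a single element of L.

q2

q2 ∧ q11 = q2
q2 ∨ q18 = q18
q16 ∧ q11 = q16
q15 ∨ q7 = q15
q16 ∨ q15 = q15
q18 ∧ q15 = q2
q11 ∨ q10 = q10
q15 ∨ q8 = q8
q10 ∧ q8 = q8
q11 ∨ q9 = q11
q11 ∨ q11 = q11
q8 ∨ q11 = q8
q2 ∧ q8 = q2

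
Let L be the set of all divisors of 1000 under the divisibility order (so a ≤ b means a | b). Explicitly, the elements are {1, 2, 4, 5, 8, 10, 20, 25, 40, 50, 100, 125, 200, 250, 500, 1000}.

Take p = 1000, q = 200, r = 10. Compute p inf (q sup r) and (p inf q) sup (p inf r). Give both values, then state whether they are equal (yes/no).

q sup r = 200, so p inf (q sup r) = 1000 inf 200 = 200.
p inf q = 200 and p inf r = 10, so (p inf q) sup (p inf r) = 200 sup 10 = 200.
Equal: yes.

200; 200; yes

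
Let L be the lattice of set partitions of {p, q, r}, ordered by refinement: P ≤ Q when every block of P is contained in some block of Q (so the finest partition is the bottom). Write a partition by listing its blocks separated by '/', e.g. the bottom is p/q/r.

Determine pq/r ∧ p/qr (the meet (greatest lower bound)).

p/q/r

The meet (common refinement) of pq/r and p/qr intersects blocks pairwise, giving p/q/r.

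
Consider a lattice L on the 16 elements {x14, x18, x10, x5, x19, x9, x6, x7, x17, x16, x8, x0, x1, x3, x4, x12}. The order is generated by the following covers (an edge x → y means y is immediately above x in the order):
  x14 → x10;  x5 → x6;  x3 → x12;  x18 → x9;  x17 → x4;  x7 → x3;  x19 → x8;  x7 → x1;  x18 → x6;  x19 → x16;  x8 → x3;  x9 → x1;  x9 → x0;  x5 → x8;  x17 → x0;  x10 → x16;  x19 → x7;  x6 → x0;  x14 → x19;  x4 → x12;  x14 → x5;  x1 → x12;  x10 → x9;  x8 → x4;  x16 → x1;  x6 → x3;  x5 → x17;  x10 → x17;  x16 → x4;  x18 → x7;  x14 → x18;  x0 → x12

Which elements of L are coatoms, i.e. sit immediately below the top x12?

The coatoms are exactly the elements covered by x12: x0, x1, x3, x4.

x0, x1, x3, x4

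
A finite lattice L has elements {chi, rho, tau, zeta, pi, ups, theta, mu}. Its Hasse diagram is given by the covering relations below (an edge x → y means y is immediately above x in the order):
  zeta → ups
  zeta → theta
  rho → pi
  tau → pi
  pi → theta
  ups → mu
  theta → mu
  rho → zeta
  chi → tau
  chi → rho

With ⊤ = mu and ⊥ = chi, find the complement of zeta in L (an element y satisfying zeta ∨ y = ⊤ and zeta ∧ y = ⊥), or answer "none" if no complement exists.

none

For every candidate y, either zeta ∨ y ≠ mu or zeta ∧ y ≠ chi; no complement exists.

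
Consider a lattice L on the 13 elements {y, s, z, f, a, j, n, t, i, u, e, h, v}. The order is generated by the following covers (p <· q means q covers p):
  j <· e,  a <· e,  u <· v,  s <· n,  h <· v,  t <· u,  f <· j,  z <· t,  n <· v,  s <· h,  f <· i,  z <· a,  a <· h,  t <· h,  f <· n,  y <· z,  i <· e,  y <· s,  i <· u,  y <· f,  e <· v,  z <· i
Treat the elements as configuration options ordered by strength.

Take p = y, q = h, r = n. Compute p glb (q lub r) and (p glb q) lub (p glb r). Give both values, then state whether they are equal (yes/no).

y; y; yes

q lub r = v, so p glb (q lub r) = y glb v = y.
p glb q = y and p glb r = y, so (p glb q) lub (p glb r) = y lub y = y.
Equal: yes.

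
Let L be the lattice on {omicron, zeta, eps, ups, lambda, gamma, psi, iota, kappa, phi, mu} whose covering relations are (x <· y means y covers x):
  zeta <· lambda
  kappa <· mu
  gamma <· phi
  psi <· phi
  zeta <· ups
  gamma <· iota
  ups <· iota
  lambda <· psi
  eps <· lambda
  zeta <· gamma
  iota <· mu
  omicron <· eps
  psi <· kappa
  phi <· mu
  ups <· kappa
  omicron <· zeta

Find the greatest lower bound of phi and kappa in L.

Common lower bounds of {phi, kappa}: eps, lambda, omicron, psi, zeta.
The greatest among these is psi.

psi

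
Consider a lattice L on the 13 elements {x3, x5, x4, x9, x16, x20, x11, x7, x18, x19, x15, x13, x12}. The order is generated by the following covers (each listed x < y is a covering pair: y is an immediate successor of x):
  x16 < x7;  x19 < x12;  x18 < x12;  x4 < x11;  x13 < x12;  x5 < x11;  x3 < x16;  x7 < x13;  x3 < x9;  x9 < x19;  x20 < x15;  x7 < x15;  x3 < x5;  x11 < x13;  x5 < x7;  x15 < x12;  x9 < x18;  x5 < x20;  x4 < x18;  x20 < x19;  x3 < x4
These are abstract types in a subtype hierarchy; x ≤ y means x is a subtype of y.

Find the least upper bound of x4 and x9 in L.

Common upper bounds of {x4, x9}: x12, x18.
The least among these is x18.

x18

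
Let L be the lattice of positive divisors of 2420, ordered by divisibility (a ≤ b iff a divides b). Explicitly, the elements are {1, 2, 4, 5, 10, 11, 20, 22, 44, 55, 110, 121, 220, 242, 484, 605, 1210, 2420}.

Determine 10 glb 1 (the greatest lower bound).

1

In the divisibility order, the meet is the greatest common divisor: gcd(10, 1) = 1.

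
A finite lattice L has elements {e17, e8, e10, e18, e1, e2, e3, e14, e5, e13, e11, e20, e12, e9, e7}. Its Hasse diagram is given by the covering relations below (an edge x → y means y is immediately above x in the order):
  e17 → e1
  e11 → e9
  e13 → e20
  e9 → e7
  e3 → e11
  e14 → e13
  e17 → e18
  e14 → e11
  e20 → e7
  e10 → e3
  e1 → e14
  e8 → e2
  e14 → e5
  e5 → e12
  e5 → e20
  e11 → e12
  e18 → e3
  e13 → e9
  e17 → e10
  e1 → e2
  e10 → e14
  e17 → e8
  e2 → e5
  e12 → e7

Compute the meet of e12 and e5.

e5

Common lower bounds of {e12, e5}: e1, e10, e14, e17, e2, e5, e8.
The greatest among these is e5.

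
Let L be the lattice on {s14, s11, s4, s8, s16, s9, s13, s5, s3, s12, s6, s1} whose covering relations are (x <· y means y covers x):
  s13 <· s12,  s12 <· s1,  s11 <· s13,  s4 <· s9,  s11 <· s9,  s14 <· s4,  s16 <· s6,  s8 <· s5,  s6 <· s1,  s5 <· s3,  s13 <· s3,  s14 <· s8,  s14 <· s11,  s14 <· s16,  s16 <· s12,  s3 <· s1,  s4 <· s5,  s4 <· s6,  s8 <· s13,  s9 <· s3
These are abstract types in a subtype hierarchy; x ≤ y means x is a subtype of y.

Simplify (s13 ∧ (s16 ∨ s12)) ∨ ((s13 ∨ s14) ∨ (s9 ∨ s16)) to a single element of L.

s16 ∨ s12 = s12
s13 ∧ s12 = s13
s13 ∨ s14 = s13
s9 ∨ s16 = s1
s13 ∨ s1 = s1
s13 ∨ s1 = s1

s1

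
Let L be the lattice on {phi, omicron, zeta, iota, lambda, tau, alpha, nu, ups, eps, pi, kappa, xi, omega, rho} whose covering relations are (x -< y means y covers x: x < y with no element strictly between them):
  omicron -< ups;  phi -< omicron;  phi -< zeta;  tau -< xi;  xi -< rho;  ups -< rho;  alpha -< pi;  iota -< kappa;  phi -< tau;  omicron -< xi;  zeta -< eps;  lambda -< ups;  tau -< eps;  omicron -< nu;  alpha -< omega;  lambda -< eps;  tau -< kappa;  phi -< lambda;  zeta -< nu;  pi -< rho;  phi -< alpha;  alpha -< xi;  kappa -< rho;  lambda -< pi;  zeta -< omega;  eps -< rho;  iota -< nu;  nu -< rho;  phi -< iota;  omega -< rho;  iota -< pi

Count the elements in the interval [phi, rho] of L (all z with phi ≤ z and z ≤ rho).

The interval [phi, rho] = {alpha, eps, iota, kappa, lambda, nu, omega, omicron, phi, pi, rho, tau, ups, xi, zeta}, which has 15 elements.

15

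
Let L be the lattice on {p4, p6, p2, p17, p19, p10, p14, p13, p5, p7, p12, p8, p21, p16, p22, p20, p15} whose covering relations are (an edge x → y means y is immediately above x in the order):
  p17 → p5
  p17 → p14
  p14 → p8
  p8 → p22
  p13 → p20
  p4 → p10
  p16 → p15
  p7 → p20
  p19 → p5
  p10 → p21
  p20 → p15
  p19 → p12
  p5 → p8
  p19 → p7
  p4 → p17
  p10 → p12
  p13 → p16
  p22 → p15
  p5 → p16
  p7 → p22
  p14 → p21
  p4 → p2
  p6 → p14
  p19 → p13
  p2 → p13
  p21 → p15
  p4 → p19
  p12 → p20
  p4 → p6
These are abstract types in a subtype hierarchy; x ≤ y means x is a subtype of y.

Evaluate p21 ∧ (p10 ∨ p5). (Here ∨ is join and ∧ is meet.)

p10 ∨ p5 = p15
p21 ∧ p15 = p21

p21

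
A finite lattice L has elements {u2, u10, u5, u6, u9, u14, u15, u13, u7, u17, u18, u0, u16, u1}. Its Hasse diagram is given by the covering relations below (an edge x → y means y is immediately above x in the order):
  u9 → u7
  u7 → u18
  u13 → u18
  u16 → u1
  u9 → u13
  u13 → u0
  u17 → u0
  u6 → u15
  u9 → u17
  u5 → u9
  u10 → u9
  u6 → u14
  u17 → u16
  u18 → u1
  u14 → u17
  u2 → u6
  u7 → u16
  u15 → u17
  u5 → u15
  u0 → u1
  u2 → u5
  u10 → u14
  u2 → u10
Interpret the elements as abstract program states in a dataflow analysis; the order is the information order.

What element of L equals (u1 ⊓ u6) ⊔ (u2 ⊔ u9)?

u1 ∧ u6 = u6
u2 ∨ u9 = u9
u6 ∨ u9 = u17

u17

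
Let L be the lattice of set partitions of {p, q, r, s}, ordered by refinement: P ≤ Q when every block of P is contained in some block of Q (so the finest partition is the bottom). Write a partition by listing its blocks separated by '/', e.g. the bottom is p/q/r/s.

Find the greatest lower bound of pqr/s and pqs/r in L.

The meet (common refinement) of pqr/s and pqs/r intersects blocks pairwise, giving pq/r/s.

pq/r/s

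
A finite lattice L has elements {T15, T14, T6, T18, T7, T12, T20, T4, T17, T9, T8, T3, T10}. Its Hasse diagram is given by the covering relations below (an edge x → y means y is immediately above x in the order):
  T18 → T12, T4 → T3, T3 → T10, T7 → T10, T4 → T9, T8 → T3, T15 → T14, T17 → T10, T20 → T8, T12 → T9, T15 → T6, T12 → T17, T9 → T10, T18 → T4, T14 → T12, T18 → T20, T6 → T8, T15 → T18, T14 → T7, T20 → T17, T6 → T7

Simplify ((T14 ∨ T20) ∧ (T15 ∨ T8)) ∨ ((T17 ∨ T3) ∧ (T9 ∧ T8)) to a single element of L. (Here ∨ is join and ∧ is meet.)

T20

T14 ∨ T20 = T17
T15 ∨ T8 = T8
T17 ∧ T8 = T20
T17 ∨ T3 = T10
T9 ∧ T8 = T18
T10 ∧ T18 = T18
T20 ∨ T18 = T20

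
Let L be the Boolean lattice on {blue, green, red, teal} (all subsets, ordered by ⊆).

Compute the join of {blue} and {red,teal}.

Common upper bounds of {{blue}, {red,teal}}: {blue,green,red,teal}, {blue,red,teal}.
The least among these is {blue,red,teal}.

{blue,red,teal}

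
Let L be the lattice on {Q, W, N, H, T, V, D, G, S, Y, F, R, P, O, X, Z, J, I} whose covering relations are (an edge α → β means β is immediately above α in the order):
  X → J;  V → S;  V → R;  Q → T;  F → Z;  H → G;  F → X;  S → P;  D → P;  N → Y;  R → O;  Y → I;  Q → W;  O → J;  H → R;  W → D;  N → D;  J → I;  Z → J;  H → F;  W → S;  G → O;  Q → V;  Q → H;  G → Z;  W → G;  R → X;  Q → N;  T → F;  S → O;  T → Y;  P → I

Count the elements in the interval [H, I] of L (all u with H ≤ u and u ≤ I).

The interval [H, I] = {F, G, H, I, J, O, R, X, Z}, which has 9 elements.

9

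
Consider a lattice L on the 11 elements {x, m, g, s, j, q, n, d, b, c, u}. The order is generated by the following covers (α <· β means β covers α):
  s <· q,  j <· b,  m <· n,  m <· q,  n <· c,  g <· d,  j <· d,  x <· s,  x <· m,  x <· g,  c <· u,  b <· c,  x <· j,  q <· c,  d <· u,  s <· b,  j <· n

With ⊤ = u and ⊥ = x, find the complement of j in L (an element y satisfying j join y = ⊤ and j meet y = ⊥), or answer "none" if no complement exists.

none

For every candidate y, either j ∨ y ≠ u or j ∧ y ≠ x; no complement exists.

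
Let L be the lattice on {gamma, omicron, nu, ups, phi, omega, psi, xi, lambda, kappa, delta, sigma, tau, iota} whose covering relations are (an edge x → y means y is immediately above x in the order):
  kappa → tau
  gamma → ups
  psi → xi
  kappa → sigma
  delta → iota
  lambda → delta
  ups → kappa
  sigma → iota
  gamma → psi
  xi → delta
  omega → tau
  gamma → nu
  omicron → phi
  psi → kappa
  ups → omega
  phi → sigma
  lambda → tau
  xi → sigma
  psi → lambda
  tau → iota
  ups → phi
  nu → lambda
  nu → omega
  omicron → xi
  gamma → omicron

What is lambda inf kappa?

psi

Common lower bounds of {lambda, kappa}: gamma, psi.
The greatest among these is psi.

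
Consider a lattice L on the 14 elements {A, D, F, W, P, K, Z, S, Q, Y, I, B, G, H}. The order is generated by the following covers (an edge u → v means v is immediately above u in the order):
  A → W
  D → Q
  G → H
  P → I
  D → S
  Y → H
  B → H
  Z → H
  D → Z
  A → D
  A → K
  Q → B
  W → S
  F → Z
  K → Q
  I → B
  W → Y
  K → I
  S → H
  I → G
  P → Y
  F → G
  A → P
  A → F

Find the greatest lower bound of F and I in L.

A

Common lower bounds of {F, I}: A.
The greatest among these is A.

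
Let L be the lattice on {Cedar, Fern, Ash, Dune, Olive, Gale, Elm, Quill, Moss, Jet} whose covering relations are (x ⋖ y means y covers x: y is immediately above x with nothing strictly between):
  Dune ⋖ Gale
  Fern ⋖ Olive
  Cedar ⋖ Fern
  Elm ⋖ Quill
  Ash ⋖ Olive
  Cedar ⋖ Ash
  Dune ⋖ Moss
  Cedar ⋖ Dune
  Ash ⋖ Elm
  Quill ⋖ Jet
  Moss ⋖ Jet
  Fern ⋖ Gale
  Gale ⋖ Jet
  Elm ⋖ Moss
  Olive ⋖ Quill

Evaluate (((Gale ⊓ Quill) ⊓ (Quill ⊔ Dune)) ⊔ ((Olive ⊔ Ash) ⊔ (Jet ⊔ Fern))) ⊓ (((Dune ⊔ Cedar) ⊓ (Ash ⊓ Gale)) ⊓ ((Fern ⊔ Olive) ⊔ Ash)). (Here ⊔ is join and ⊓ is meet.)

Cedar

Gale ∧ Quill = Fern
Quill ∨ Dune = Jet
Fern ∧ Jet = Fern
Olive ∨ Ash = Olive
Jet ∨ Fern = Jet
Olive ∨ Jet = Jet
Fern ∨ Jet = Jet
Dune ∨ Cedar = Dune
Ash ∧ Gale = Cedar
Dune ∧ Cedar = Cedar
Fern ∨ Olive = Olive
Olive ∨ Ash = Olive
Cedar ∧ Olive = Cedar
Jet ∧ Cedar = Cedar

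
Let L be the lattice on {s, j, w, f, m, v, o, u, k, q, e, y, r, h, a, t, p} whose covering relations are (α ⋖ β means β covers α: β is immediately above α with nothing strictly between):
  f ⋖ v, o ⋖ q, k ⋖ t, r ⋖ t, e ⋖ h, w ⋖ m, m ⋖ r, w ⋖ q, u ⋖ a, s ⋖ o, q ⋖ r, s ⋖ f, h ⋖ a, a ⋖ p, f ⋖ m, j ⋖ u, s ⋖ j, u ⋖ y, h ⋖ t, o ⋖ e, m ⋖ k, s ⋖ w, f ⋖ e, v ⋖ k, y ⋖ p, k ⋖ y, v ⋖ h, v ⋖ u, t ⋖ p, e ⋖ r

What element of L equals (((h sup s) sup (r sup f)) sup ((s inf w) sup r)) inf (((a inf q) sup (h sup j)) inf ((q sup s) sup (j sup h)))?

h ∨ s = h
r ∨ f = r
h ∨ r = t
s ∧ w = s
s ∨ r = r
t ∨ r = t
a ∧ q = o
h ∨ j = a
o ∨ a = a
q ∨ s = q
j ∨ h = a
q ∨ a = p
a ∧ p = a
t ∧ a = h

h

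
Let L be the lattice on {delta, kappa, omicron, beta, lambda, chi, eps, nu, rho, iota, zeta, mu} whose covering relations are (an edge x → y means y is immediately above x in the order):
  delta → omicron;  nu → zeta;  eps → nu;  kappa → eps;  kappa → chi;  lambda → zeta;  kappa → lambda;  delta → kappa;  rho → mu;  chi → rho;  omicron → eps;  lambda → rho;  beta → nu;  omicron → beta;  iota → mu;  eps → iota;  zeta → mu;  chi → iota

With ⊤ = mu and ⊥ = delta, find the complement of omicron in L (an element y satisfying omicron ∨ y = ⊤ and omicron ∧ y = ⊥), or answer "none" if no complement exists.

rho

Need y with omicron ∨ y = mu and omicron ∧ y = delta.
Checking each element gives: rho.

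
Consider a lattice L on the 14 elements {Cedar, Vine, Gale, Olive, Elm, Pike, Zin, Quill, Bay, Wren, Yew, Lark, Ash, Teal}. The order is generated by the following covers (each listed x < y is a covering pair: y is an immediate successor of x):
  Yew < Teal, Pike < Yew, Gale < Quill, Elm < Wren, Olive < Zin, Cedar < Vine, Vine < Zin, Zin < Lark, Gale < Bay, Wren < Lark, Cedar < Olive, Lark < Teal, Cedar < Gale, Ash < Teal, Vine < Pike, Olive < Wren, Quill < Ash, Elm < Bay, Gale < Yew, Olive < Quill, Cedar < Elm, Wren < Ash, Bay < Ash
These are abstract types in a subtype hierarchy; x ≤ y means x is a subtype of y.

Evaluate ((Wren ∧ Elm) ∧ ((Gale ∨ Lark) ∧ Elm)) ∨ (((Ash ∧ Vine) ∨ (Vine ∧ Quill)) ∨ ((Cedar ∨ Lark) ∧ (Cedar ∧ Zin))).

Elm

Wren ∧ Elm = Elm
Gale ∨ Lark = Teal
Teal ∧ Elm = Elm
Elm ∧ Elm = Elm
Ash ∧ Vine = Cedar
Vine ∧ Quill = Cedar
Cedar ∨ Cedar = Cedar
Cedar ∨ Lark = Lark
Cedar ∧ Zin = Cedar
Lark ∧ Cedar = Cedar
Cedar ∨ Cedar = Cedar
Elm ∨ Cedar = Elm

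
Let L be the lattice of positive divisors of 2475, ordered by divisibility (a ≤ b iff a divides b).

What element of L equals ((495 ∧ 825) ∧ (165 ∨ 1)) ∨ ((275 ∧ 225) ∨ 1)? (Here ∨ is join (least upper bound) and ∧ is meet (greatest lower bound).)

495 ∧ 825 = 165
165 ∨ 1 = 165
165 ∧ 165 = 165
275 ∧ 225 = 25
25 ∨ 1 = 25
165 ∨ 25 = 825

825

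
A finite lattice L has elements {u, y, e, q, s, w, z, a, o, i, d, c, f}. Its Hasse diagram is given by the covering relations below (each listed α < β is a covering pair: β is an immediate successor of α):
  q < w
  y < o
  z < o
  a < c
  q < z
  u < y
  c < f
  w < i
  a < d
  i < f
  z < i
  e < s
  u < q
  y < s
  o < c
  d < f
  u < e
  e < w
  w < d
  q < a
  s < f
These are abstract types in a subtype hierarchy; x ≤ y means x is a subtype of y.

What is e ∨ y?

Common upper bounds of {e, y}: f, s.
The least among these is s.

s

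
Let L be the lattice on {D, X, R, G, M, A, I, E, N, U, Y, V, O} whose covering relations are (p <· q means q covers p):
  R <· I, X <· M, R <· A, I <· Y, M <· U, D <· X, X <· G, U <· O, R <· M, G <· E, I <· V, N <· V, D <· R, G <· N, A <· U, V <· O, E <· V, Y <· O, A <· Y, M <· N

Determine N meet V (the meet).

Common lower bounds of {N, V}: D, G, M, N, R, X.
The greatest among these is N.

N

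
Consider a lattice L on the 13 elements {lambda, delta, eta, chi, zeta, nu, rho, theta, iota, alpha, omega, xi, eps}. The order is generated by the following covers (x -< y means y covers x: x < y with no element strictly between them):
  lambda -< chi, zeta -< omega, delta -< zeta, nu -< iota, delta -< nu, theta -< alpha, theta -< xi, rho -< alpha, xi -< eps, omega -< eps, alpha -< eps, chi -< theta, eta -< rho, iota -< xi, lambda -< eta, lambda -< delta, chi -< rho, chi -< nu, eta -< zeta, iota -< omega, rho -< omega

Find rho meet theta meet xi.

chi

Common lower bounds of {rho, theta, xi}: chi, lambda.
The greatest among these is chi.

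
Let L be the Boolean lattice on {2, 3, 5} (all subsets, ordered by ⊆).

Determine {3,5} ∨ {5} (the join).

{3,5}

Under ⊆, join is union: {3,5} ∪ {5} = {3,5}.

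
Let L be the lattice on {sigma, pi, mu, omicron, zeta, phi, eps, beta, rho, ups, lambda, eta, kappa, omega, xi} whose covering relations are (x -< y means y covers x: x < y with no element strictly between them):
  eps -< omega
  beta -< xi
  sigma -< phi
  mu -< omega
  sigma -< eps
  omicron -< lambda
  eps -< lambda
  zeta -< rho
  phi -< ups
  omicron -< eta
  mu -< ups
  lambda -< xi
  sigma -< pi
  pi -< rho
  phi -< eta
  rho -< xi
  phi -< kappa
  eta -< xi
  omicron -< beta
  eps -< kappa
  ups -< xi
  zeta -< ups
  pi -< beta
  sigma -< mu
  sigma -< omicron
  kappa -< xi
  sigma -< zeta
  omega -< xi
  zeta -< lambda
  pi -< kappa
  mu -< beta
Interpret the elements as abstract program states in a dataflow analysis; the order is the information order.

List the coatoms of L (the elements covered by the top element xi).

beta, eta, kappa, lambda, omega, rho, ups

The coatoms are exactly the elements covered by xi: beta, eta, kappa, lambda, omega, rho, ups.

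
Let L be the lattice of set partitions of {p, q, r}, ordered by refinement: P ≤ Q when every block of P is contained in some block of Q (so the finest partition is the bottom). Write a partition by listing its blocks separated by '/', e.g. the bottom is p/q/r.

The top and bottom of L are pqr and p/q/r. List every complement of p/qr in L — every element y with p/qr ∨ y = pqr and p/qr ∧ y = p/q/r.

pq/r, pr/q

Need y with p/qr ∨ y = pqr and p/qr ∧ y = p/q/r.
Checking each element gives: pq/r, pr/q.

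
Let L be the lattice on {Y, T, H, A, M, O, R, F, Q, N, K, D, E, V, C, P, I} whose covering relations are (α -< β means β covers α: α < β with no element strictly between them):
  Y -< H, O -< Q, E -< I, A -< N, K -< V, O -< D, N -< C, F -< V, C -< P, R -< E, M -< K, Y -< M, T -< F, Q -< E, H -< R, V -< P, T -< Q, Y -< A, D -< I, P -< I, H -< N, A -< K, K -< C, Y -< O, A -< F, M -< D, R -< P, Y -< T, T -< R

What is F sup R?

Common upper bounds of {F, R}: I, P.
The least among these is P.

P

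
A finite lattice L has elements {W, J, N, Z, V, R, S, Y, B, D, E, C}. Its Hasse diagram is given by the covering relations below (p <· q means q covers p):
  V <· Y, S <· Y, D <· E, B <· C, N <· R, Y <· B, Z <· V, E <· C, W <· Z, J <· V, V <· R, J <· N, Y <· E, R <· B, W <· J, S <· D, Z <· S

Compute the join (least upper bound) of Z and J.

V

Common upper bounds of {Z, J}: B, C, E, R, V, Y.
The least among these is V.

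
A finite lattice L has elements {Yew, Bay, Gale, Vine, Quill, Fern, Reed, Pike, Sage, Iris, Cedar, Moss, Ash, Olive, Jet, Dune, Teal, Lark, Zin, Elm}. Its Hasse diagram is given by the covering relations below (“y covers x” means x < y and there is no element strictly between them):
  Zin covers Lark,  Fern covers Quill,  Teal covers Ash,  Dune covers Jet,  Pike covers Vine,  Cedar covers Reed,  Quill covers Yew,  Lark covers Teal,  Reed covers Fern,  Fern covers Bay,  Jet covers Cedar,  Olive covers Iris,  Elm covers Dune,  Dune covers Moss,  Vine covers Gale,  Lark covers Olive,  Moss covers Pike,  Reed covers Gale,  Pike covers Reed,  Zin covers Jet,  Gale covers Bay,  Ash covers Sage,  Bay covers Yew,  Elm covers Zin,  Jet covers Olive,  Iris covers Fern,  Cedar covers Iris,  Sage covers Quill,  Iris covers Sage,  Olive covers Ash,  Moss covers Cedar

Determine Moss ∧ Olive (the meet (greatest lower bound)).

Iris

Common lower bounds of {Moss, Olive}: Bay, Fern, Iris, Quill, Sage, Yew.
The greatest among these is Iris.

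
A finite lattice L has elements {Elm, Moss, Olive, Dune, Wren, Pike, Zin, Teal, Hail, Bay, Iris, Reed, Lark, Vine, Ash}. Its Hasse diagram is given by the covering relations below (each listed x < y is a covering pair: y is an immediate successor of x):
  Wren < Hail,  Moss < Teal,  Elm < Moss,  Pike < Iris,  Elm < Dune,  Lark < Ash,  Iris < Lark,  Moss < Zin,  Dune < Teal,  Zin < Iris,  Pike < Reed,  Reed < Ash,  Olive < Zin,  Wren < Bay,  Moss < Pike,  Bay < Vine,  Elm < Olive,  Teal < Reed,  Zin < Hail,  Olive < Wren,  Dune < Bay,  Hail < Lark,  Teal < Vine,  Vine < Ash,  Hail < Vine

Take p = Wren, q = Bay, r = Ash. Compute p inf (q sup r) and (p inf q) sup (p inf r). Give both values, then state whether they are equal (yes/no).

Wren; Wren; yes

q sup r = Ash, so p inf (q sup r) = Wren inf Ash = Wren.
p inf q = Wren and p inf r = Wren, so (p inf q) sup (p inf r) = Wren sup Wren = Wren.
Equal: yes.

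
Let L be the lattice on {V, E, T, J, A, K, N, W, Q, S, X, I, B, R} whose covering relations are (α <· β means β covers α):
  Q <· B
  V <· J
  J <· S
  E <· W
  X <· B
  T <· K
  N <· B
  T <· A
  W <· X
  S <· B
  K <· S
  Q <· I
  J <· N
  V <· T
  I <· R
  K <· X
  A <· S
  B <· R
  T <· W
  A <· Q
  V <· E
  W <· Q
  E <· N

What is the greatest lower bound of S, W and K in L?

T

Common lower bounds of {S, W, K}: T, V.
The greatest among these is T.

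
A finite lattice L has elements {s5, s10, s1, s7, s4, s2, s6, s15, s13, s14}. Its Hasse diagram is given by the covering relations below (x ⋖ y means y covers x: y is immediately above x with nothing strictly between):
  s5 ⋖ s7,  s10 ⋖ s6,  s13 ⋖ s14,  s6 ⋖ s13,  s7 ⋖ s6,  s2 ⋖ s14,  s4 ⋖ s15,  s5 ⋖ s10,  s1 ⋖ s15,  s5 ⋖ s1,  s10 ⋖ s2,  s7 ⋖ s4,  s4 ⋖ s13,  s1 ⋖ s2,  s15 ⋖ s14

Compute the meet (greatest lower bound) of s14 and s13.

Common lower bounds of {s14, s13}: s10, s13, s4, s5, s6, s7.
The greatest among these is s13.

s13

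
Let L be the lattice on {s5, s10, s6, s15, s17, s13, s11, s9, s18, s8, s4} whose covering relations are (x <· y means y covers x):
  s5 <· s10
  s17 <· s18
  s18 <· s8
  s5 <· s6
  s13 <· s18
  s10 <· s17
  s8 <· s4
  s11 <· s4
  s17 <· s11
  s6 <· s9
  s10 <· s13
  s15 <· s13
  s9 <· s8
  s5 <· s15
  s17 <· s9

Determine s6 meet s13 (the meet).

s5

Common lower bounds of {s6, s13}: s5.
The greatest among these is s5.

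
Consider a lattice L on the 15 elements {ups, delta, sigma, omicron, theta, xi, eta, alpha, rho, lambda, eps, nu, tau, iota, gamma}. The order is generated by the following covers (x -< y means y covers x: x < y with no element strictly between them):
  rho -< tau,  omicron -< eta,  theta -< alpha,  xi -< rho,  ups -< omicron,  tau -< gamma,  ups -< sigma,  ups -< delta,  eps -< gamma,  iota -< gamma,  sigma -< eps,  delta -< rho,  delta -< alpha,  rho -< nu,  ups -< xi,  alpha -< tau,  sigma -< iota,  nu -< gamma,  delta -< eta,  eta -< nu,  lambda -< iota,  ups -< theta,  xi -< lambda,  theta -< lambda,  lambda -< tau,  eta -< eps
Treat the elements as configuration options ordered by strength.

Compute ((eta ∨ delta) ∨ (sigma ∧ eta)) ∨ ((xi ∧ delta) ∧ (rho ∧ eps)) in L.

eta

eta ∨ delta = eta
sigma ∧ eta = ups
eta ∨ ups = eta
xi ∧ delta = ups
rho ∧ eps = delta
ups ∧ delta = ups
eta ∨ ups = eta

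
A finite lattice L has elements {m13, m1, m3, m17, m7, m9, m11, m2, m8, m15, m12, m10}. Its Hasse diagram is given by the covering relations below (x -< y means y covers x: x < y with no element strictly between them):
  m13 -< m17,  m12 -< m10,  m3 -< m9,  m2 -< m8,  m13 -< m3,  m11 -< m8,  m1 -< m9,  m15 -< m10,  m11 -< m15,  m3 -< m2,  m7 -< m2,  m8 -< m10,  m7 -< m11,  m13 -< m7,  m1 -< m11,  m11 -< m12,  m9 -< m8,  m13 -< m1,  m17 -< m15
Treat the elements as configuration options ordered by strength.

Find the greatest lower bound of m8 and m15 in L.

Common lower bounds of {m8, m15}: m1, m11, m13, m7.
The greatest among these is m11.

m11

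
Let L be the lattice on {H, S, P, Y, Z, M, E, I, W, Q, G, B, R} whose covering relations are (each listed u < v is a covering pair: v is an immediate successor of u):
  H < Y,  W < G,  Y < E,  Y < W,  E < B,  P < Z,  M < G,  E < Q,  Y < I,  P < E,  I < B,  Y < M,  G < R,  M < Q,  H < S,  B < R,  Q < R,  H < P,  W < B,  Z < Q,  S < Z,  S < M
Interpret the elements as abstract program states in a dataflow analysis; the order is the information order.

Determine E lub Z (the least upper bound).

Common upper bounds of {E, Z}: Q, R.
The least among these is Q.

Q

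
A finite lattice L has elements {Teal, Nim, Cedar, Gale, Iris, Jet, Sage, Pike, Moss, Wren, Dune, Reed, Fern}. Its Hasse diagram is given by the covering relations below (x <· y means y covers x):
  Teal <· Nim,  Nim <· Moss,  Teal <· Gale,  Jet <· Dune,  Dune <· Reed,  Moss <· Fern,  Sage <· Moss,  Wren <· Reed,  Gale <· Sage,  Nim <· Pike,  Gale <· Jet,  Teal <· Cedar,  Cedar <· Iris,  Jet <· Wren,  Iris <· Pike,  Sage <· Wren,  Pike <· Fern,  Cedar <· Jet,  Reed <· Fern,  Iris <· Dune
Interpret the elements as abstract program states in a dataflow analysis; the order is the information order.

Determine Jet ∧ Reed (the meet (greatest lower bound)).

Jet

Common lower bounds of {Jet, Reed}: Cedar, Gale, Jet, Teal.
The greatest among these is Jet.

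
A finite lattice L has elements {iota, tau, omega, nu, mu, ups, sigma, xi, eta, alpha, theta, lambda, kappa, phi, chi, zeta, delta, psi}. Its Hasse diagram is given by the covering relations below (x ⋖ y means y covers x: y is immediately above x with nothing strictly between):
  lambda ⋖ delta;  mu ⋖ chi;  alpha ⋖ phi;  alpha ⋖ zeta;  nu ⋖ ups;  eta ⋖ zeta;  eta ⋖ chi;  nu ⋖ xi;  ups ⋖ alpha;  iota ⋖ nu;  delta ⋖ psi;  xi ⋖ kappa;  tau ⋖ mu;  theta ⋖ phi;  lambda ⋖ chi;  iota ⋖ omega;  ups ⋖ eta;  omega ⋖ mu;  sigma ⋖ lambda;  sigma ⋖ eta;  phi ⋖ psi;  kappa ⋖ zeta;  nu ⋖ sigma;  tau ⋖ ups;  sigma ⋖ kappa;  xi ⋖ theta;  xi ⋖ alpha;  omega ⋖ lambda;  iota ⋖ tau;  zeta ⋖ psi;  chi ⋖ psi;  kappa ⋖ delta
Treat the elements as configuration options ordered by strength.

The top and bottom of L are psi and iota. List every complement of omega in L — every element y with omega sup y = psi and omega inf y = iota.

Need y with omega ∨ y = psi and omega ∧ y = iota.
Checking each element gives: alpha, phi, theta, zeta.

alpha, phi, theta, zeta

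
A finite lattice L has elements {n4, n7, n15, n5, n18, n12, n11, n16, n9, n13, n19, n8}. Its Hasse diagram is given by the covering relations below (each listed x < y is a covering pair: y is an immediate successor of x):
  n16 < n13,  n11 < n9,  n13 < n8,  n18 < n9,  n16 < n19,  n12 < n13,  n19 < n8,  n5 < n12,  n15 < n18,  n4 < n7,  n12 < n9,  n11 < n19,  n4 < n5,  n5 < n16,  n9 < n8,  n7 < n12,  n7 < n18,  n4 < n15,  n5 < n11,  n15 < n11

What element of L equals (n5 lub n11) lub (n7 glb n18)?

n9

n5 ∨ n11 = n11
n7 ∧ n18 = n7
n11 ∨ n7 = n9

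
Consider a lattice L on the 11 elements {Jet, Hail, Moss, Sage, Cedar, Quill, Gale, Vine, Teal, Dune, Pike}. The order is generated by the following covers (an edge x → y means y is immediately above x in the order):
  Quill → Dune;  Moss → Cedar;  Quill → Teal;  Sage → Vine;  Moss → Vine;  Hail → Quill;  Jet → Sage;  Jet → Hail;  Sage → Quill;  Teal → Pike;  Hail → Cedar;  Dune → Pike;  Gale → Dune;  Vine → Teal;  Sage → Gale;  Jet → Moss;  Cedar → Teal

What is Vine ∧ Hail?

Jet

Common lower bounds of {Vine, Hail}: Jet.
The greatest among these is Jet.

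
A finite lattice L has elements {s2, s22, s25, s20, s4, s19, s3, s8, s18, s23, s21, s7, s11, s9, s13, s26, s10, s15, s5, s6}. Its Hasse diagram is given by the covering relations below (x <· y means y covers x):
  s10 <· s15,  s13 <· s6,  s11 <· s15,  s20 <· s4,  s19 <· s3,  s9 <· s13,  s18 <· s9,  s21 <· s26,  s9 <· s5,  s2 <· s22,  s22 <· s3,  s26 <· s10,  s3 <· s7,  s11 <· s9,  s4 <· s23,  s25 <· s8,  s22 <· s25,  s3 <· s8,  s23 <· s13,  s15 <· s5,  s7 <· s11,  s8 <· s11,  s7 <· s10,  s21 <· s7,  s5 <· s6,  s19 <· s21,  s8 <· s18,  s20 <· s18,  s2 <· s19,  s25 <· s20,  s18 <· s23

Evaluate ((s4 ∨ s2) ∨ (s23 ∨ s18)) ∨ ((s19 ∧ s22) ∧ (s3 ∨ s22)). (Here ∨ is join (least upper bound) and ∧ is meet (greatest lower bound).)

s4 ∨ s2 = s4
s23 ∨ s18 = s23
s4 ∨ s23 = s23
s19 ∧ s22 = s2
s3 ∨ s22 = s3
s2 ∧ s3 = s2
s23 ∨ s2 = s23

s23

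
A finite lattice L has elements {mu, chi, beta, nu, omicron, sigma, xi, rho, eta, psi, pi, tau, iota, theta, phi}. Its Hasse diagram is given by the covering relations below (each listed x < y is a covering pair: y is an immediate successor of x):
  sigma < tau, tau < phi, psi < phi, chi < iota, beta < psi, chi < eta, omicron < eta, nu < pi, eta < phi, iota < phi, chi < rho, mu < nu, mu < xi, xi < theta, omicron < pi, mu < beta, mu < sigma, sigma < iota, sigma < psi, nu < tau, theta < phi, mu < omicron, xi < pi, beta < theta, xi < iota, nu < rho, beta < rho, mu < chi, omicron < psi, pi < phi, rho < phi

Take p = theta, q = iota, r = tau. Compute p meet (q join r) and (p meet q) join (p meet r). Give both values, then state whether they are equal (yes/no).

q join r = phi, so p meet (q join r) = theta meet phi = theta.
p meet q = xi and p meet r = mu, so (p meet q) join (p meet r) = xi join mu = xi.
Equal: no.

theta; xi; no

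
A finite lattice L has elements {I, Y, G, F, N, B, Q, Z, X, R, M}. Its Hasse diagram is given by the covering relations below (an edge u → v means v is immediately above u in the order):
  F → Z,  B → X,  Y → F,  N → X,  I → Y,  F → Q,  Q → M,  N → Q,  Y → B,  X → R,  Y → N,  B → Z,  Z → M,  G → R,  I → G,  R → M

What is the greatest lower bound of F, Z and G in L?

I

Common lower bounds of {F, Z, G}: I.
The greatest among these is I.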